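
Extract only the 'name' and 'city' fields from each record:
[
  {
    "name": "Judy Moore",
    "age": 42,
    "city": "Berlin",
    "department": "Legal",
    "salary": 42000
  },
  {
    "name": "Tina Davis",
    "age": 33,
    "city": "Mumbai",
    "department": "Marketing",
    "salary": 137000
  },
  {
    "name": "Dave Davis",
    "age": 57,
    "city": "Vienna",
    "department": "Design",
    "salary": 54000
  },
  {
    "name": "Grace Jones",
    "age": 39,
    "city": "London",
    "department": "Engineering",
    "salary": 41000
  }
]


Original: 4 records with fields: name, age, city, department, salary
Keep: ['name', 'city']
Drop: ['age', 'department', 'salary']
Result: 4 records, 2 fields each

[
  {
    "name": "Judy Moore",
    "city": "Berlin"
  },
  {
    "name": "Tina Davis",
    "city": "Mumbai"
  },
  {
    "name": "Dave Davis",
    "city": "Vienna"
  },
  {
    "name": "Grace Jones",
    "city": "London"
  }
]


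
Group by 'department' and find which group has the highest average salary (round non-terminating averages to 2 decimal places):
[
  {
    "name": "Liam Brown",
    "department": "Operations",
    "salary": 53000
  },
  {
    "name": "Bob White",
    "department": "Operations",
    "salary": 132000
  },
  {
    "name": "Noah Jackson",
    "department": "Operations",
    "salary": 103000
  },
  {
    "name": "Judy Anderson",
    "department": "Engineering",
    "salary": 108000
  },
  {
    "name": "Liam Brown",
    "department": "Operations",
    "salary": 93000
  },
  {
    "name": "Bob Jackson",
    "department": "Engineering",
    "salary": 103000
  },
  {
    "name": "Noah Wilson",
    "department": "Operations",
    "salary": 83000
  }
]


Group by: department

Groups:
  Engineering: 2 people, avg salary = 211000/2 = $105500
  Operations: 5 people, avg salary = 464000/5 = $92800

Highest average salary: Engineering ($105500)

Engineering ($105500)


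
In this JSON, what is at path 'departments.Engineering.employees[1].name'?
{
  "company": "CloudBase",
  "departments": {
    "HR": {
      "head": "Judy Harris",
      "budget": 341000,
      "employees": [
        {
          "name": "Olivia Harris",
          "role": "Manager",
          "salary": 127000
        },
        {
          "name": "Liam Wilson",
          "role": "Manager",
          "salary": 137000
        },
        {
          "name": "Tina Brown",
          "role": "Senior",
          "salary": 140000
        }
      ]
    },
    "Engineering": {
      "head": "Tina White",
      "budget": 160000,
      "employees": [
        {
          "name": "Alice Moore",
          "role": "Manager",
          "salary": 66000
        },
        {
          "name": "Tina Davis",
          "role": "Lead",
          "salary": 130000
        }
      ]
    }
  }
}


Path: departments.Engineering.employees[1].name

Navigate:
  -> departments
  -> Engineering
  -> employees[1].name = 'Tina Davis'

Tina Davis


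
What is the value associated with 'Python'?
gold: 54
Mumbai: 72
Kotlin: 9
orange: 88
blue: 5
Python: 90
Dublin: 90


Looking up key 'Python'
Value: 90

90


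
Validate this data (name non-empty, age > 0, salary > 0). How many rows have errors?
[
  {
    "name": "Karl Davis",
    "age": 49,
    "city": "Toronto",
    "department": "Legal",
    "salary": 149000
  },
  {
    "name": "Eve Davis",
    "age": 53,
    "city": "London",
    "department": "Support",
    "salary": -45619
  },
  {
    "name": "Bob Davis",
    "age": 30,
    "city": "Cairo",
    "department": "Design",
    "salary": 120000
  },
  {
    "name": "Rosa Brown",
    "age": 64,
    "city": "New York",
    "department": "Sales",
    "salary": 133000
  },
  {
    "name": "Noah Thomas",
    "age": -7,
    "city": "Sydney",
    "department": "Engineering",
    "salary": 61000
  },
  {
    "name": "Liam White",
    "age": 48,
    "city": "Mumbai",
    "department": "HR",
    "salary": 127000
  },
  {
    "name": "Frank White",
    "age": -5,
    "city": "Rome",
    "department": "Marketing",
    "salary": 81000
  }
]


Validating 7 records:
Rules: name non-empty, age > 0, salary > 0

  Row 1 (Karl Davis): OK
  Row 2 (Eve Davis): negative salary: -45619
  Row 3 (Bob Davis): OK
  Row 4 (Rosa Brown): OK
  Row 5 (Noah Thomas): negative age: -7
  Row 6 (Liam White): OK
  Row 7 (Frank White): negative age: -5

Total errors: 3

3 errors


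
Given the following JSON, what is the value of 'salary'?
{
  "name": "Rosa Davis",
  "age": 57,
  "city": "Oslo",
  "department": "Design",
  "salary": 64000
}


Looking up field 'salary'
Value: 64000

64000


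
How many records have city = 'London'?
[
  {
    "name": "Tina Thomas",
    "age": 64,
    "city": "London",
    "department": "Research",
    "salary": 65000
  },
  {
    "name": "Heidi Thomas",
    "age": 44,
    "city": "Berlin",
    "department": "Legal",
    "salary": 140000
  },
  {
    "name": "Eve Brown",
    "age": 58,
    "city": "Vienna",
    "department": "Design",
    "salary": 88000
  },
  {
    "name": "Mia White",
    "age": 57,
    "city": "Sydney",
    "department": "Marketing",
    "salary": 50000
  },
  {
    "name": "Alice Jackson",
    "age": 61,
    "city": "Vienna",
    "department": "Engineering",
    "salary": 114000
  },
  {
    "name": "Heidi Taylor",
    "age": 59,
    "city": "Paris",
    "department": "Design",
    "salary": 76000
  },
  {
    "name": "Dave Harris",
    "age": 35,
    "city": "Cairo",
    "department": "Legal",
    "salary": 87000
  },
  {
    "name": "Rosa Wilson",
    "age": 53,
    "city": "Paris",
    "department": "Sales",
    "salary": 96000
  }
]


Data: 8 records
Condition: city = 'London'

Checking each record:
  Tina Thomas: London MATCH
  Heidi Thomas: Berlin
  Eve Brown: Vienna
  Mia White: Sydney
  Alice Jackson: Vienna
  Heidi Taylor: Paris
  Dave Harris: Cairo
  Rosa Wilson: Paris

Count: 1

1


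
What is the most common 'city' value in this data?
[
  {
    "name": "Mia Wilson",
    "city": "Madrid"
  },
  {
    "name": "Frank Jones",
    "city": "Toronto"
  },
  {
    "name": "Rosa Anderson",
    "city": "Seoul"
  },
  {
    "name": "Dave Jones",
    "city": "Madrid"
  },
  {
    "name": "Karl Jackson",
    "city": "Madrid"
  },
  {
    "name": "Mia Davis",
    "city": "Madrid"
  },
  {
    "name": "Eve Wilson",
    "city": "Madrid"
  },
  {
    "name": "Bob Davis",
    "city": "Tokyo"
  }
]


Counting 'city' values across 8 records:

  Madrid: 5 #####
  Toronto: 1 #
  Seoul: 1 #
  Tokyo: 1 #

Most common: Madrid (5 times)

Madrid (5 times)


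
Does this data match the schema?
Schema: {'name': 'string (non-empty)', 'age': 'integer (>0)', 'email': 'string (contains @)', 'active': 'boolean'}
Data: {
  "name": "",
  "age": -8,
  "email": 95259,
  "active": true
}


Validating each field against schema:
  name: FAIL ("" is an empty string)
  age: FAIL (-8 is not > 0)
  email: FAIL (95259 is not a string)
  active: OK (boolean)

Result: INVALID (3 errors: name, age, email)

INVALID (3 errors: name, age, email)


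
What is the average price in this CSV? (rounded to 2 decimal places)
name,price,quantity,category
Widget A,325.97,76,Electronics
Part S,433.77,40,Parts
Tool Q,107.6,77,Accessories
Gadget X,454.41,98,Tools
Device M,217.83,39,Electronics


Computing average price:
Values: [325.97, 433.77, 107.6, 454.41, 217.83]
Sum = 1539.58
Count = 5
Average = 1539.58/5 = 307.916 exactly -> 307.92 (rounded half-up to 2 decimal places)

307.92


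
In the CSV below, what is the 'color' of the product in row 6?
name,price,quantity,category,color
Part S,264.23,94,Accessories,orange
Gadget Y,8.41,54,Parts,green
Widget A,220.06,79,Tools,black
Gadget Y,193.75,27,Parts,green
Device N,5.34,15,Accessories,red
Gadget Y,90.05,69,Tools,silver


Query: Row 6 ('Gadget Y'), column 'color'
Value: silver

silver


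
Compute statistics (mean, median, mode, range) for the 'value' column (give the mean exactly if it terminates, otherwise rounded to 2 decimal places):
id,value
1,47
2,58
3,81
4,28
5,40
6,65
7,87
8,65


Data: [47, 58, 81, 28, 40, 65, 87, 65]
Count: 8
Sum: 471
Mean: 471/8 = 58.875
Sorted: [28, 40, 47, 58, 65, 65, 81, 87]
Median: 61.5
Mode: 65 (2 times)
Range: 87 - 28 = 59
Min: 28, Max: 87

mean=58.875, median=61.5, mode=65, range=59


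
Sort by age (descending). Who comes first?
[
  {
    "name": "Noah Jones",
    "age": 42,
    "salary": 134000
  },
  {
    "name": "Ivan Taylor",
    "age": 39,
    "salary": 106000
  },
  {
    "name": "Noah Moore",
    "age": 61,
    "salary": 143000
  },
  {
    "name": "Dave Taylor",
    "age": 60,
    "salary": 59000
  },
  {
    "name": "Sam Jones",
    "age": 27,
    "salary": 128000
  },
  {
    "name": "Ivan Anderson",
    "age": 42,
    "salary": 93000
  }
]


Sort by: age (descending)

Sorted order:
  1. Noah Moore (age = 61)
  2. Dave Taylor (age = 60)
  3. Noah Jones (age = 42)
  4. Ivan Anderson (age = 42)
  5. Ivan Taylor (age = 39)
  6. Sam Jones (age = 27)

First: Noah Moore

Noah Moore


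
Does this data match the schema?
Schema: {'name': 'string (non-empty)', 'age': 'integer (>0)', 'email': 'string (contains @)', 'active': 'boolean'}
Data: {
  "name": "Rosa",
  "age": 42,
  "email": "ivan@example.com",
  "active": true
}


Validating each field against schema:
  name: OK (non-empty string)
  age: OK (positive integer)
  email: OK (string with @)
  active: OK (boolean)

Result: VALID

VALID


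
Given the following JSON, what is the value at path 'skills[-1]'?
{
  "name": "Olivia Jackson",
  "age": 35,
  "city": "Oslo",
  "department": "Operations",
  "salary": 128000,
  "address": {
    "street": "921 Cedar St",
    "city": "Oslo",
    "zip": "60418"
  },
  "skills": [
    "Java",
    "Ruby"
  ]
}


Query: skills[-1]
Path: skills -> last element
Value: Ruby

Ruby


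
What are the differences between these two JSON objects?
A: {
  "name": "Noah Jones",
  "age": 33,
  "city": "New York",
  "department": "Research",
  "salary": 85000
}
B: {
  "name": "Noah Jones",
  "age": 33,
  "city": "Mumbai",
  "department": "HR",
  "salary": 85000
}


Comparing each field (in key order):
  name: same
  age: same
  city: DIFFERENT
  department: DIFFERENT
  salary: same
Differences:
  city: New York -> Mumbai
  department: Research -> HR

2 field(s) changed

2 changes: city, department


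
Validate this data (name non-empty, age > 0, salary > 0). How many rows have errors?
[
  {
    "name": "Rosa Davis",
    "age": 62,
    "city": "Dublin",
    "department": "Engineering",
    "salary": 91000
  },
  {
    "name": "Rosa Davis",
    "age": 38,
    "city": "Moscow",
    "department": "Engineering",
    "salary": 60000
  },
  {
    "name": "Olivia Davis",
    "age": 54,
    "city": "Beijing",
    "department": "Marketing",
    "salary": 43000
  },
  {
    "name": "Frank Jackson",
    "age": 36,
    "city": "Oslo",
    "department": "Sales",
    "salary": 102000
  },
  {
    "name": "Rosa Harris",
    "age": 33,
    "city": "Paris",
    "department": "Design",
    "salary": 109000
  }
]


Validating 5 records:
Rules: name non-empty, age > 0, salary > 0

  Row 1 (Rosa Davis): OK
  Row 2 (Rosa Davis): OK
  Row 3 (Olivia Davis): OK
  Row 4 (Frank Jackson): OK
  Row 5 (Rosa Harris): OK

Total errors: 0

0 errors


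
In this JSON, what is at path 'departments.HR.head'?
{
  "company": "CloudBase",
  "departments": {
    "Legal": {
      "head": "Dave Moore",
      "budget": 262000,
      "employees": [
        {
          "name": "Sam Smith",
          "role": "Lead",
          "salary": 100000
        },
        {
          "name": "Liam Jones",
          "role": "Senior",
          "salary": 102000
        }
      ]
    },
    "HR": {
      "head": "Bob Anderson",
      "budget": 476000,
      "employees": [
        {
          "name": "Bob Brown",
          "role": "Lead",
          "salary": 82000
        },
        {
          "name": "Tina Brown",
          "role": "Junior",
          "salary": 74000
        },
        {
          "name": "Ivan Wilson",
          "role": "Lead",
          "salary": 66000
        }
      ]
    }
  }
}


Path: departments.HR.head

Navigate:
  -> departments
  -> HR
  -> head = 'Bob Anderson'

Bob Anderson


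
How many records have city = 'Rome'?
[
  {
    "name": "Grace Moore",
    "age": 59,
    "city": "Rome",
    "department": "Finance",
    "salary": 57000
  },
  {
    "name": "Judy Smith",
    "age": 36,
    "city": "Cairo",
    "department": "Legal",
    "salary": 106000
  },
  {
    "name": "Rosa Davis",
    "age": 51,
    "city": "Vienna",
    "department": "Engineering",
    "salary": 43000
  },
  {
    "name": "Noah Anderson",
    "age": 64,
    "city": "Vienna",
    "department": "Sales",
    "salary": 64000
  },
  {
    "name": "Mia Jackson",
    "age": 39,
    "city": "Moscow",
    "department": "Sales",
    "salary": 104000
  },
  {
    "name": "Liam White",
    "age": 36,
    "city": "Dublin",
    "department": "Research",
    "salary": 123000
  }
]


Data: 6 records
Condition: city = 'Rome'

Checking each record:
  Grace Moore: Rome MATCH
  Judy Smith: Cairo
  Rosa Davis: Vienna
  Noah Anderson: Vienna
  Mia Jackson: Moscow
  Liam White: Dublin

Count: 1

1


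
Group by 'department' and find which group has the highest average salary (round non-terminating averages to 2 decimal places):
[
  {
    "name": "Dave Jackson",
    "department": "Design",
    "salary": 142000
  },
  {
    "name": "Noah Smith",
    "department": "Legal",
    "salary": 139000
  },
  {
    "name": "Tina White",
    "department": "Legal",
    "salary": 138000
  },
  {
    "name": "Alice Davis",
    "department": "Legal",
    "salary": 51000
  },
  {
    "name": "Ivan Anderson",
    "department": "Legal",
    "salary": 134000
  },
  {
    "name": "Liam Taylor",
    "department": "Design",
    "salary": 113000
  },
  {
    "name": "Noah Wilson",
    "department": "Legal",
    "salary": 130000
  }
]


Group by: department

Groups:
  Design: 2 people, avg salary = 255000/2 = $127500
  Legal: 5 people, avg salary = 592000/5 = $118400

Highest average salary: Design ($127500)

Design ($127500)


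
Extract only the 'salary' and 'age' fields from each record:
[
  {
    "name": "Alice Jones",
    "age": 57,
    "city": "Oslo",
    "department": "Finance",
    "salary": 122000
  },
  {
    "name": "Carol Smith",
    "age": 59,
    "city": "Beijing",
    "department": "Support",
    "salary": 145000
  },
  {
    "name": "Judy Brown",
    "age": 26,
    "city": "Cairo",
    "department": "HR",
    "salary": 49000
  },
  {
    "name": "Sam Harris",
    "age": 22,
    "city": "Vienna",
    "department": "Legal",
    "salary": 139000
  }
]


Original: 4 records with fields: name, age, city, department, salary
Keep: ['salary', 'age']
Drop: ['name', 'city', 'department']
Result: 4 records, 2 fields each

[
  {
    "salary": 122000,
    "age": 57
  },
  {
    "salary": 145000,
    "age": 59
  },
  {
    "salary": 49000,
    "age": 26
  },
  {
    "salary": 139000,
    "age": 22
  }
]


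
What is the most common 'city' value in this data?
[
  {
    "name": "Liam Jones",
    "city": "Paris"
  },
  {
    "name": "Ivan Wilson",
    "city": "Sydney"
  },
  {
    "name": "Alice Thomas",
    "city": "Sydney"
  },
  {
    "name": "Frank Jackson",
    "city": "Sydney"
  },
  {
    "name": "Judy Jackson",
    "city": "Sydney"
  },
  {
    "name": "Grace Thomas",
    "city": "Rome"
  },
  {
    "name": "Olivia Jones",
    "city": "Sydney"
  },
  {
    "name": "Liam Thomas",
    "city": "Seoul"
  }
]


Counting 'city' values across 8 records:

  Sydney: 5 #####
  Paris: 1 #
  Rome: 1 #
  Seoul: 1 #

Most common: Sydney (5 times)

Sydney (5 times)


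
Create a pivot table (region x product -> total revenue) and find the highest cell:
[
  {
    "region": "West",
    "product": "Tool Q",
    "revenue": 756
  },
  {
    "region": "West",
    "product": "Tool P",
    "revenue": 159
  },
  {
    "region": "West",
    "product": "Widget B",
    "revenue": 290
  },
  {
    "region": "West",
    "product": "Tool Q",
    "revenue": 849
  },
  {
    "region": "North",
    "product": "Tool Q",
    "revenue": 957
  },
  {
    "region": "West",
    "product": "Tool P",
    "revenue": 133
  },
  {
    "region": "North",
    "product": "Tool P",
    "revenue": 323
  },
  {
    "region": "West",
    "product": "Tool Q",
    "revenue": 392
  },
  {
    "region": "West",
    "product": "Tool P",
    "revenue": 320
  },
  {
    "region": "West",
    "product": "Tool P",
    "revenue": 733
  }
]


Pivot: region (rows) x product (columns) -> total revenue

     Tool P        Tool Q        Widget B    
North          323           957             0  
West          1345          1997           290  

Highest: West / Tool Q = $1997

West / Tool Q = $1997


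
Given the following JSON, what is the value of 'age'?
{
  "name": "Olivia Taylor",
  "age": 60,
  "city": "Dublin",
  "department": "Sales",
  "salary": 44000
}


Looking up field 'age'
Value: 60

60


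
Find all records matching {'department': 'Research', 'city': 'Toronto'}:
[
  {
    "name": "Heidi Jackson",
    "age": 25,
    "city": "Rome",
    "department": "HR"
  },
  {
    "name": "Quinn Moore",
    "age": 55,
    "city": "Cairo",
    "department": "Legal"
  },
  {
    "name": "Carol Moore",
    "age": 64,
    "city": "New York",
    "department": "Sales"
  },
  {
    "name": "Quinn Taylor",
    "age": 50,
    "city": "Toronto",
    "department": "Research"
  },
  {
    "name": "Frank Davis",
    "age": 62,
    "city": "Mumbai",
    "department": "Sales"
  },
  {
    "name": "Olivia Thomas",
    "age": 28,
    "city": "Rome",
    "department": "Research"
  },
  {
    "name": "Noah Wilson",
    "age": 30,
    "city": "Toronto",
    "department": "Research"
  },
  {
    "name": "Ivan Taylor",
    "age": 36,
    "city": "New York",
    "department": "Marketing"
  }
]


Search criteria: {'department': 'Research', 'city': 'Toronto'}

Checking 8 records:
  Heidi Jackson: {department: HR, city: Rome}
  Quinn Moore: {department: Legal, city: Cairo}
  Carol Moore: {department: Sales, city: New York}
  Quinn Taylor: {department: Research, city: Toronto} <-- MATCH
  Frank Davis: {department: Sales, city: Mumbai}
  Olivia Thomas: {department: Research, city: Rome}
  Noah Wilson: {department: Research, city: Toronto} <-- MATCH
  Ivan Taylor: {department: Marketing, city: New York}

Matches: ["Quinn Taylor", "Noah Wilson"]

["Quinn Taylor", "Noah Wilson"]


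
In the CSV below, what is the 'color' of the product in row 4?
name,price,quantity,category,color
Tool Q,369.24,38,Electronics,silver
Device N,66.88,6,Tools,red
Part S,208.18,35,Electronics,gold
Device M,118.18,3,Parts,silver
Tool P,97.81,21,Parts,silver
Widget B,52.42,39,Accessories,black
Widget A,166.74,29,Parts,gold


Query: Row 4 ('Device M'), column 'color'
Value: silver

silver


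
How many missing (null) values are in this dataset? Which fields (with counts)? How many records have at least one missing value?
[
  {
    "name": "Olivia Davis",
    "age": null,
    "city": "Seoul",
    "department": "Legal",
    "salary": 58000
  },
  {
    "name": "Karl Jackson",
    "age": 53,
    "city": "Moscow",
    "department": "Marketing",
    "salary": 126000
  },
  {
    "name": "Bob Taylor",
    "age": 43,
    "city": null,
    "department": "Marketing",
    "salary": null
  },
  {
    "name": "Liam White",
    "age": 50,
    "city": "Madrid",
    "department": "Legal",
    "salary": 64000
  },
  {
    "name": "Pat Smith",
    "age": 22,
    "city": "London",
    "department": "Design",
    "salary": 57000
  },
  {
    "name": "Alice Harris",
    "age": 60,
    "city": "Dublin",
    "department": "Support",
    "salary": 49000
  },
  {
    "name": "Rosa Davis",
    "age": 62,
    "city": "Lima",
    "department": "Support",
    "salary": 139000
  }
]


Checking for missing (null) values in 7 records:

  Olivia Davis: age
  Karl Jackson: complete
  Bob Taylor: city, salary
  Liam White: complete
  Pat Smith: complete
  Alice Harris: complete
  Rosa Davis: complete

Per field:
  name: 0 missing
  age: 1 missing
  city: 1 missing
  department: 0 missing
  salary: 1 missing

Total missing values: 3
Records with any missing: 2

3 missing values (age: 1, city: 1, salary: 1); 2 incomplete records


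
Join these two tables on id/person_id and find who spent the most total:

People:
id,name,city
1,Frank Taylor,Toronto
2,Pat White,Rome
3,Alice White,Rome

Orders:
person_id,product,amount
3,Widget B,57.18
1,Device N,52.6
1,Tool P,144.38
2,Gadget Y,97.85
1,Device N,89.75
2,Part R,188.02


Join on: people.id = orders.person_id

Joined rows:
  Alice White (Rome) bought Widget B for $57.18
  Frank Taylor (Toronto) bought Device N for $52.6
  Frank Taylor (Toronto) bought Tool P for $144.38
  Pat White (Rome) bought Gadget Y for $97.85
  Frank Taylor (Toronto) bought Device N for $89.75
  Pat White (Rome) bought Part R for $188.02

Total per person:
  Frank Taylor: $286.73
  Pat White: $285.87
  Alice White: $57.18

Top spender: Frank Taylor ($286.73)

Frank Taylor ($286.73)


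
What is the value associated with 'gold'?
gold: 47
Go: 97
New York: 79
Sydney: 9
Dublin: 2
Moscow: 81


Looking up key 'gold'
Value: 47

47


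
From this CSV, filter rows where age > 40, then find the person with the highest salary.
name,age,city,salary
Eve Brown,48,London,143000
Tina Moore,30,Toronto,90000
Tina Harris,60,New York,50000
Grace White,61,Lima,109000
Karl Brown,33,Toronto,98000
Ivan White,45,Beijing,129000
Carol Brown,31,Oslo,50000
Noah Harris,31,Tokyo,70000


Filter: age > 40
Sort by: salary (descending)

Filtered records (4):
  Eve Brown, age 48, salary $143000
  Ivan White, age 45, salary $129000
  Grace White, age 61, salary $109000
  Tina Harris, age 60, salary $50000

Highest salary: Eve Brown ($143000)

Eve Brown


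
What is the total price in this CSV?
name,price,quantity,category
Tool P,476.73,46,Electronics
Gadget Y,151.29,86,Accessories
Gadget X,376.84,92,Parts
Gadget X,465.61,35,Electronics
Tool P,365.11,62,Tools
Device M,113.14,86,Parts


Computing total price:
Values: [476.73, 151.29, 376.84, 465.61, 365.11, 113.14]
Sum = 1948.72

1948.72


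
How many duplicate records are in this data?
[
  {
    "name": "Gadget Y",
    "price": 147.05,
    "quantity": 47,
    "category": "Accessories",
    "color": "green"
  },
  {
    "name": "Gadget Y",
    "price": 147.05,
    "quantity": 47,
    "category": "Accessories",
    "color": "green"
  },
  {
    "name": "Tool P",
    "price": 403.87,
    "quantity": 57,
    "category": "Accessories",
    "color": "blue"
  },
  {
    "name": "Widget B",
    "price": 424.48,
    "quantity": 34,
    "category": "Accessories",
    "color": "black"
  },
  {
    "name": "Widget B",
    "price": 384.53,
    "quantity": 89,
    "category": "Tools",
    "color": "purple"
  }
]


Checking 5 records for duplicates:

  Row 1: Gadget Y ($147.05, qty 47)
  Row 2: Gadget Y ($147.05, qty 47) <-- DUPLICATE
  Row 3: Tool P ($403.87, qty 57)
  Row 4: Widget B ($424.48, qty 34)
  Row 5: Widget B ($384.53, qty 89)

Duplicates found: 1
Unique records: 4

1 duplicates, 4 unique


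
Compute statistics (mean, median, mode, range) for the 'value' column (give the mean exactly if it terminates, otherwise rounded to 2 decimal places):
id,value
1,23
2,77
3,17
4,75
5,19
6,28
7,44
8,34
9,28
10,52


Data: [23, 77, 17, 75, 19, 28, 44, 34, 28, 52]
Count: 10
Sum: 397
Mean: 397/10 = 39.7
Sorted: [17, 19, 23, 28, 28, 34, 44, 52, 75, 77]
Median: 31.0
Mode: 28 (2 times)
Range: 77 - 17 = 60
Min: 17, Max: 77

mean=39.7, median=31.0, mode=28, range=60


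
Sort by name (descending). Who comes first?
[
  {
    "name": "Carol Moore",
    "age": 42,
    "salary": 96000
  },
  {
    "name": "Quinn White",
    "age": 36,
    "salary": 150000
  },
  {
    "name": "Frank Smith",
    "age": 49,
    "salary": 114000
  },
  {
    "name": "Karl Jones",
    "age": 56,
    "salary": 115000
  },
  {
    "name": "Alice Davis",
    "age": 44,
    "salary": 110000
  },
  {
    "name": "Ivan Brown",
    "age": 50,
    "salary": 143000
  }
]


Sort by: name (descending)

Sorted order:
  1. Quinn White (name = Quinn White)
  2. Karl Jones (name = Karl Jones)
  3. Ivan Brown (name = Ivan Brown)
  4. Frank Smith (name = Frank Smith)
  5. Carol Moore (name = Carol Moore)
  6. Alice Davis (name = Alice Davis)

First: Quinn White

Quinn White


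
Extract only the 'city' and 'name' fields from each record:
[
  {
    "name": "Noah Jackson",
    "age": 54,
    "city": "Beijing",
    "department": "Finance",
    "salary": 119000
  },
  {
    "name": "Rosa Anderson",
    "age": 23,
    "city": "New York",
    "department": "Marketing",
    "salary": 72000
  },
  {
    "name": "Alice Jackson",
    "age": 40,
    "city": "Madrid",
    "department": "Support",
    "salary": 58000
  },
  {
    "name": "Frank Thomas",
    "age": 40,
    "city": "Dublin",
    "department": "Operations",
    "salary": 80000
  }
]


Original: 4 records with fields: name, age, city, department, salary
Keep: ['city', 'name']
Drop: ['age', 'department', 'salary']
Result: 4 records, 2 fields each

[
  {
    "city": "Beijing",
    "name": "Noah Jackson"
  },
  {
    "city": "New York",
    "name": "Rosa Anderson"
  },
  {
    "city": "Madrid",
    "name": "Alice Jackson"
  },
  {
    "city": "Dublin",
    "name": "Frank Thomas"
  }
]


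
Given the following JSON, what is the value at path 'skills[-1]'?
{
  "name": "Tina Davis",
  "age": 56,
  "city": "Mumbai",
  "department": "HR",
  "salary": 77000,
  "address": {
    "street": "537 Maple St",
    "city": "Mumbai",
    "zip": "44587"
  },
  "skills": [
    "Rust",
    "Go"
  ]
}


Query: skills[-1]
Path: skills -> last element
Value: Go

Go


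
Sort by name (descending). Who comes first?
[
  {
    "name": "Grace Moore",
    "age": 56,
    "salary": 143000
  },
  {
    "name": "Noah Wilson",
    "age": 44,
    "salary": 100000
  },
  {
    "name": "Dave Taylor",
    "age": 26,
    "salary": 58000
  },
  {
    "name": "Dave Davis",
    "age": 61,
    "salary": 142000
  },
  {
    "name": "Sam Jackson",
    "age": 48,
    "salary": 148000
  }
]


Sort by: name (descending)

Sorted order:
  1. Sam Jackson (name = Sam Jackson)
  2. Noah Wilson (name = Noah Wilson)
  3. Grace Moore (name = Grace Moore)
  4. Dave Taylor (name = Dave Taylor)
  5. Dave Davis (name = Dave Davis)

First: Sam Jackson

Sam Jackson


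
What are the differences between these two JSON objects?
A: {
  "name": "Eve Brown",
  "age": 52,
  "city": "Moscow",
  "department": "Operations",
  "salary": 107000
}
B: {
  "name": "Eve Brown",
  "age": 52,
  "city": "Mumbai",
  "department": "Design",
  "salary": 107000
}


Comparing each field (in key order):
  name: same
  age: same
  city: DIFFERENT
  department: DIFFERENT
  salary: same
Differences:
  city: Moscow -> Mumbai
  department: Operations -> Design

2 field(s) changed

2 changes: city, department


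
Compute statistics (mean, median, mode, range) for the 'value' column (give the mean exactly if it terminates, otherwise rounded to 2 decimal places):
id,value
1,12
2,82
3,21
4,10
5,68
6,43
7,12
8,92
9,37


Data: [12, 82, 21, 10, 68, 43, 12, 92, 37]
Count: 9
Sum: 377
Mean: 377/9 ≈ 41.89 (rounded to 2 decimal places)
Sorted: [10, 12, 12, 21, 37, 43, 68, 82, 92]
Median: 37.0
Mode: 12 (2 times)
Range: 92 - 10 = 82
Min: 10, Max: 92

mean≈41.89, median=37.0, mode=12, range=82


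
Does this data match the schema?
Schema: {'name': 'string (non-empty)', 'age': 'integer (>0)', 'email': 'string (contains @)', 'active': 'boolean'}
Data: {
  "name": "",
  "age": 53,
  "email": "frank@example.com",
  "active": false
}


Validating each field against schema:
  name: FAIL ("" is an empty string)
  age: OK (positive integer)
  email: OK (string with @)
  active: OK (boolean)

Result: INVALID (1 error: name)

INVALID (1 error: name)


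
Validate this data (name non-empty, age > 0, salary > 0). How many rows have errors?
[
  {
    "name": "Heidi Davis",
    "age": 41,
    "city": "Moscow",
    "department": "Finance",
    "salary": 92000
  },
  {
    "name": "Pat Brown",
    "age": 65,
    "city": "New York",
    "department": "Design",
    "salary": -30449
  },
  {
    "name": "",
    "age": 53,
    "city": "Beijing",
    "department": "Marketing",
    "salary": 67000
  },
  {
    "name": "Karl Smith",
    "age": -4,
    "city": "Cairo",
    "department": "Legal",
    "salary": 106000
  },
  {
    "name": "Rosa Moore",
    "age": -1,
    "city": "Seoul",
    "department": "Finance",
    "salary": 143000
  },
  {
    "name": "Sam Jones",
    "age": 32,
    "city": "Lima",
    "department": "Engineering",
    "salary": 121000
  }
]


Validating 6 records:
Rules: name non-empty, age > 0, salary > 0

  Row 1 (Heidi Davis): OK
  Row 2 (Pat Brown): negative salary: -30449
  Row 3 (???): empty name
  Row 4 (Karl Smith): negative age: -4
  Row 5 (Rosa Moore): negative age: -1
  Row 6 (Sam Jones): OK

Total errors: 4

4 errors


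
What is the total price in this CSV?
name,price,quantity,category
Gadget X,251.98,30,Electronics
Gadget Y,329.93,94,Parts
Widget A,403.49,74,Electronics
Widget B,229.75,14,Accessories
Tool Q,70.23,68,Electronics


Computing total price:
Values: [251.98, 329.93, 403.49, 229.75, 70.23]
Sum = 1285.38

1285.38


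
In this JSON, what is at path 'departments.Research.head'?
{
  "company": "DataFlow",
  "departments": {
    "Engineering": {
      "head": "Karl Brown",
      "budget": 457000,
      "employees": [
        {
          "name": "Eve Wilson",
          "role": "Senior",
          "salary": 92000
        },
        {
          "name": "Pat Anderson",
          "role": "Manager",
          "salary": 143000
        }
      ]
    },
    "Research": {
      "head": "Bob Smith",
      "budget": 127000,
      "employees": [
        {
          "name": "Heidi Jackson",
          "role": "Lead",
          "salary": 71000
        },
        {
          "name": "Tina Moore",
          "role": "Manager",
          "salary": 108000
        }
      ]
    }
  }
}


Path: departments.Research.head

Navigate:
  -> departments
  -> Research
  -> head = 'Bob Smith'

Bob Smith


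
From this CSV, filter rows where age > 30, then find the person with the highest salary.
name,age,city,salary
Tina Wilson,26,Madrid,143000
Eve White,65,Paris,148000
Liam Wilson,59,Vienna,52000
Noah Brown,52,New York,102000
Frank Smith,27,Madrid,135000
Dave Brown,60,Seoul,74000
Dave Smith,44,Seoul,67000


Filter: age > 30
Sort by: salary (descending)

Filtered records (5):
  Eve White, age 65, salary $148000
  Noah Brown, age 52, salary $102000
  Dave Brown, age 60, salary $74000
  Dave Smith, age 44, salary $67000
  Liam Wilson, age 59, salary $52000

Highest salary: Eve White ($148000)

Eve White


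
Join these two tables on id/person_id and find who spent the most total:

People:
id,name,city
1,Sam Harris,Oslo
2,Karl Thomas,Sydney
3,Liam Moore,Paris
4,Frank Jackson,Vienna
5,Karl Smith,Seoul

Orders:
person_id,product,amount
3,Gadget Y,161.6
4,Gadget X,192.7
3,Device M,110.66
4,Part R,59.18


Join on: people.id = orders.person_id

Joined rows:
  Liam Moore (Paris) bought Gadget Y for $161.6
  Frank Jackson (Vienna) bought Gadget X for $192.7
  Liam Moore (Paris) bought Device M for $110.66
  Frank Jackson (Vienna) bought Part R for $59.18

Total per person:
  Liam Moore: $272.26
  Frank Jackson: $251.88

Top spender: Liam Moore ($272.26)

Liam Moore ($272.26)


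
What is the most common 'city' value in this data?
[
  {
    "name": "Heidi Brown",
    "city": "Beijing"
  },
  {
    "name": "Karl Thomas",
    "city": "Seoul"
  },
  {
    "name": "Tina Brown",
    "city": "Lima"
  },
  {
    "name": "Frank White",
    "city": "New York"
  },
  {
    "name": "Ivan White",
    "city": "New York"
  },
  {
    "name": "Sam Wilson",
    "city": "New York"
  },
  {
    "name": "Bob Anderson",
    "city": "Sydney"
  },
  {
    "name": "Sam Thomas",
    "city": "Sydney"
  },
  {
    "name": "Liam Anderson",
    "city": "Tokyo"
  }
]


Counting 'city' values across 9 records:

  New York: 3 ###
  Sydney: 2 ##
  Beijing: 1 #
  Seoul: 1 #
  Lima: 1 #
  Tokyo: 1 #

Most common: New York (3 times)

New York (3 times)


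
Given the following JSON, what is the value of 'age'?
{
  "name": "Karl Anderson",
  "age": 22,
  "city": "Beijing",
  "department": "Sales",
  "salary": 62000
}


Looking up field 'age'
Value: 22

22


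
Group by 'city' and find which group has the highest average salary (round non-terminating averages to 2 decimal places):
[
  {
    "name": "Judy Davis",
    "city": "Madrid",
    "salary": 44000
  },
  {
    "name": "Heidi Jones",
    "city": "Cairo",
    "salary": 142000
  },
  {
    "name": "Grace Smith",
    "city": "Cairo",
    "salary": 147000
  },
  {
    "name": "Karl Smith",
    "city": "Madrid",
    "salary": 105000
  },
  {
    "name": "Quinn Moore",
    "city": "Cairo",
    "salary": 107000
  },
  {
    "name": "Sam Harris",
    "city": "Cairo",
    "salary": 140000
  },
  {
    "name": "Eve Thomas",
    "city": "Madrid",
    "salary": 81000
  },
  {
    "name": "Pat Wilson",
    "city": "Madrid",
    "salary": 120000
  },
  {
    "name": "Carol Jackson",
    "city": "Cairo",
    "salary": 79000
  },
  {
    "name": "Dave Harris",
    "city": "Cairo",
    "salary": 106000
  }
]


Group by: city

Groups:
  Cairo: 6 people, avg salary = 721000/6 ≈ $120166.67
  Madrid: 4 people, avg salary = 350000/4 = $87500

Highest average salary: Cairo (≈$120166.67)

Cairo (≈$120166.67)


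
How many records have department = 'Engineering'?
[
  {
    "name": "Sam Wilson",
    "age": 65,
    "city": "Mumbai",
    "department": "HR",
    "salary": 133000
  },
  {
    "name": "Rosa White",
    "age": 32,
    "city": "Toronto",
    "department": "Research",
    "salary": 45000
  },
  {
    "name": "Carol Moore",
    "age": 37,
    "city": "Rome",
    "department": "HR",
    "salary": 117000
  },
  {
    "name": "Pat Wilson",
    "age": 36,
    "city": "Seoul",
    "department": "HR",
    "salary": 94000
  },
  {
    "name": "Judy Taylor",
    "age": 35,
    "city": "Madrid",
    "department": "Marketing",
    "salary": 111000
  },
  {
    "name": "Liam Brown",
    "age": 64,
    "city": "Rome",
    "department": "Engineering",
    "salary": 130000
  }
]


Data: 6 records
Condition: department = 'Engineering'

Checking each record:
  Sam Wilson: HR
  Rosa White: Research
  Carol Moore: HR
  Pat Wilson: HR
  Judy Taylor: Marketing
  Liam Brown: Engineering MATCH

Count: 1

1


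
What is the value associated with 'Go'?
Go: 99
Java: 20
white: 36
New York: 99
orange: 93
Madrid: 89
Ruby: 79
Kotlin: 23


Looking up key 'Go'
Value: 99

99


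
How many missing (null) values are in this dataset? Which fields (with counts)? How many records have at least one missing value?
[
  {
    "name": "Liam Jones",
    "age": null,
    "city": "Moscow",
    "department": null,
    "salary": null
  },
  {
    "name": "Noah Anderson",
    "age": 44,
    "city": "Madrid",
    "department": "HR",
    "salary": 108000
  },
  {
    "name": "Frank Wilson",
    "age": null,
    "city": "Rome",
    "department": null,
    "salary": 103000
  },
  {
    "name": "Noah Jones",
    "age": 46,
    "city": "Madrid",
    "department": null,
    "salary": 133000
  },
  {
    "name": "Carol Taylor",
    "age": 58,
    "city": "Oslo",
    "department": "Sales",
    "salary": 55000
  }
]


Checking for missing (null) values in 5 records:

  Liam Jones: age, department, salary
  Noah Anderson: complete
  Frank Wilson: age, department
  Noah Jones: department
  Carol Taylor: complete

Per field:
  name: 0 missing
  age: 2 missing
  city: 0 missing
  department: 3 missing
  salary: 1 missing

Total missing values: 6
Records with any missing: 3

6 missing values (age: 2, department: 3, salary: 1); 3 incomplete records


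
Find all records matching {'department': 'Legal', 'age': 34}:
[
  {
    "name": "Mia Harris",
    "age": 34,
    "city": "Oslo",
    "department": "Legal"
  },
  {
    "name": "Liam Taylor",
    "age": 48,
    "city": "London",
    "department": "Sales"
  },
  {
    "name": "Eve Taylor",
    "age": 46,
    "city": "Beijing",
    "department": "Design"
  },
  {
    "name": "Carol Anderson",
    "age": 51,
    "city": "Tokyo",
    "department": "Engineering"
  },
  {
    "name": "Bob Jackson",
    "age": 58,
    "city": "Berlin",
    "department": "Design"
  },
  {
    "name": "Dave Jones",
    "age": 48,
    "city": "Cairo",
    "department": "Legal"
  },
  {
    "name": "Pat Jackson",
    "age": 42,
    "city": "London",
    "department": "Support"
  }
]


Search criteria: {'department': 'Legal', 'age': 34}

Checking 7 records:
  Mia Harris: {department: Legal, age: 34} <-- MATCH
  Liam Taylor: {department: Sales, age: 48}
  Eve Taylor: {department: Design, age: 46}
  Carol Anderson: {department: Engineering, age: 51}
  Bob Jackson: {department: Design, age: 58}
  Dave Jones: {department: Legal, age: 48}
  Pat Jackson: {department: Support, age: 42}

Matches: ["Mia Harris"]

["Mia Harris"]


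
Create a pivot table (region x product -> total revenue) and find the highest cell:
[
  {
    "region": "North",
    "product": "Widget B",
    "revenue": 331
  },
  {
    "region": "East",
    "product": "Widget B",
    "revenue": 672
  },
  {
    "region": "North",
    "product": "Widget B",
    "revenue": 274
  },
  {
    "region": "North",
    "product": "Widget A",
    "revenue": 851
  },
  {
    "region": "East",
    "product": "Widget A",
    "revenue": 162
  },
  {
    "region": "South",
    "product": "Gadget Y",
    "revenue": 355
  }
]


Pivot: region (rows) x product (columns) -> total revenue

     Gadget Y      Widget A      Widget B    
East             0           162           672  
North            0           851           605  
South          355             0             0  

Highest: North / Widget A = $851

North / Widget A = $851


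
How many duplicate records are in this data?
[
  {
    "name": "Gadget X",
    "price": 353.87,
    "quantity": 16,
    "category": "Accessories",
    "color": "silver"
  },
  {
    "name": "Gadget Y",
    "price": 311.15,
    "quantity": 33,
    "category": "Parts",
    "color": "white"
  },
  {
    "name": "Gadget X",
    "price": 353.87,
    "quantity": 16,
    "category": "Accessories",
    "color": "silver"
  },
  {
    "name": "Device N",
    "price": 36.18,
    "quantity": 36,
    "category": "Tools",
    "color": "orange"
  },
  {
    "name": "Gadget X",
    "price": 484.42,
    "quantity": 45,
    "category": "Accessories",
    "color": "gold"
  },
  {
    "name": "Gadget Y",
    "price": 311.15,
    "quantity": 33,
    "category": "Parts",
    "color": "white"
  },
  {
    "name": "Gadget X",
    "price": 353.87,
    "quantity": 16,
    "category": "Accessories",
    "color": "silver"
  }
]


Checking 7 records for duplicates:

  Row 1: Gadget X ($353.87, qty 16)
  Row 2: Gadget Y ($311.15, qty 33)
  Row 3: Gadget X ($353.87, qty 16) <-- DUPLICATE
  Row 4: Device N ($36.18, qty 36)
  Row 5: Gadget X ($484.42, qty 45)
  Row 6: Gadget Y ($311.15, qty 33) <-- DUPLICATE
  Row 7: Gadget X ($353.87, qty 16) <-- DUPLICATE

Duplicates found: 3
Unique records: 4

3 duplicates, 4 unique


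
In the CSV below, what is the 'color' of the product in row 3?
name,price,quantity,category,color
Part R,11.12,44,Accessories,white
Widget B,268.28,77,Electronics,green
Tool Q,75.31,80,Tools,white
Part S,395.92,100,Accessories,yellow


Query: Row 3 ('Tool Q'), column 'color'
Value: white

white


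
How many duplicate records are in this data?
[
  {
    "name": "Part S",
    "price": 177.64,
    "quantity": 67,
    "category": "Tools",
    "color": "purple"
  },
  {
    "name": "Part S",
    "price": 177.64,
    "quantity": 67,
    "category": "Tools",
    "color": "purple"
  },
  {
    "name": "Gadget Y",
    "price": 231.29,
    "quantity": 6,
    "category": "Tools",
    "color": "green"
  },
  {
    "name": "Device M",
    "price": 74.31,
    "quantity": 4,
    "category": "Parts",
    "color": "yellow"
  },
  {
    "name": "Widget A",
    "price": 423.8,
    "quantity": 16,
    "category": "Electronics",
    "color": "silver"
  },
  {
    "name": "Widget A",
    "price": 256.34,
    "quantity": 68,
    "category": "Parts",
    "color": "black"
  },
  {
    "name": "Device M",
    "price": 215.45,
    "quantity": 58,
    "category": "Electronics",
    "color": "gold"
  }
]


Checking 7 records for duplicates:

  Row 1: Part S ($177.64, qty 67)
  Row 2: Part S ($177.64, qty 67) <-- DUPLICATE
  Row 3: Gadget Y ($231.29, qty 6)
  Row 4: Device M ($74.31, qty 4)
  Row 5: Widget A ($423.8, qty 16)
  Row 6: Widget A ($256.34, qty 68)
  Row 7: Device M ($215.45, qty 58)

Duplicates found: 1
Unique records: 6

1 duplicates, 6 unique
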